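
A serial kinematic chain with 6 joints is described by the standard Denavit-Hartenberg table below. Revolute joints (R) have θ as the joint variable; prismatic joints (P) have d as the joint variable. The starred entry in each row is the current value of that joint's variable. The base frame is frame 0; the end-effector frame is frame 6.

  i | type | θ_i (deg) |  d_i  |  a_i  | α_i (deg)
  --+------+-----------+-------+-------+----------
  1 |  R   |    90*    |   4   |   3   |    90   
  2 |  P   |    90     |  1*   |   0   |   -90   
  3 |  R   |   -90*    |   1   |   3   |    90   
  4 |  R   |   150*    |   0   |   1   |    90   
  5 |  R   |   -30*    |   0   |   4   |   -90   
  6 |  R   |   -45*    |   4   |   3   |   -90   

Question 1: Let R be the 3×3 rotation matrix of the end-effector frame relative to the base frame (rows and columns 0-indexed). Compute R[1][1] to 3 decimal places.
0.250

End-effector y-axis (col 1 of R) = (0.4330,0.2500,0.8660)
R[1][1] = 0.2500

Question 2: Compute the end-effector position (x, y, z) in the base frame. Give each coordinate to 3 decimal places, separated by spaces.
-2.128 -3.988 3.597

after link 1: o_1 = (0.0000, 3.0000, 4.0000)
after link 2: o_2 = (1.0000, 3.0000, 4.0000)
after link 3: o_3 = (4.0000, 2.0000, 4.0000)
after link 4: o_4 = (3.1340, 1.5000, 4.0000)
after link 5: o_5 = (0.1340, -0.2321, 6.0000)
after link 6: o_6 = (-2.1284, -3.9877, 3.5966)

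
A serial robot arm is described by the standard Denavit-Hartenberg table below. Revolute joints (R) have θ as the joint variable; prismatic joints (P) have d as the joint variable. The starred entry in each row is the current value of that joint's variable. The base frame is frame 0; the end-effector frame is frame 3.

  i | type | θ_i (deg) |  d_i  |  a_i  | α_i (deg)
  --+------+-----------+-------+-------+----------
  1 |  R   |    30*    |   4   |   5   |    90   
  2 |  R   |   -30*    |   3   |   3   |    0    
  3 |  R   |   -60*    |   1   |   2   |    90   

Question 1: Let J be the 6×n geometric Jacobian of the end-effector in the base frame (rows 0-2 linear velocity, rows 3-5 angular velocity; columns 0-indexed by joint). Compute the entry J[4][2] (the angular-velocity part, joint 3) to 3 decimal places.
axis z_2 = (0.5000,-0.8660,0.0000); lever o_n−o_2 = (0.5000,-0.8660,-2.0000)
cross product → J_v[:, 2] = (1.7321,1.0000,0.0000)
J_ω[:, 2] = z_2
entry J[4][2] = -0.8660

-0.866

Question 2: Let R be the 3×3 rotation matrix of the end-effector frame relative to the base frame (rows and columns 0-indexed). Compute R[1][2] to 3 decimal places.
-0.500

End-effector z-axis (col 2 of R) = (-0.8660,-0.5000,-0.0000)
R[1][2] = -0.5000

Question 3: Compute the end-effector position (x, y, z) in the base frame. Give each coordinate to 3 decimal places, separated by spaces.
8.580 0.335 0.500

after link 1: o_1 = (4.3301, 2.5000, 4.0000)
after link 2: o_2 = (8.0801, 1.2010, 2.5000)
after link 3: o_3 = (8.5801, 0.3349, 0.5000)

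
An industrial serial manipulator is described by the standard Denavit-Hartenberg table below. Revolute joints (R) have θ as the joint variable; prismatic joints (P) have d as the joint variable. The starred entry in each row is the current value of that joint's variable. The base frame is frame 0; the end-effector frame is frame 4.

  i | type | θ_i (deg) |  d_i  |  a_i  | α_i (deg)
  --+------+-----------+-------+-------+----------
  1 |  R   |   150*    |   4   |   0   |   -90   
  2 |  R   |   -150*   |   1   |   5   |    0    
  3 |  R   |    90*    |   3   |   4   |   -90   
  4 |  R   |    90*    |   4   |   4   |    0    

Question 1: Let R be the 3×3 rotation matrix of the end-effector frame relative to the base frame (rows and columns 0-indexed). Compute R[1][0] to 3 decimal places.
End-effector x-axis (col 0 of R) = (0.5000,0.8660,-0.0000)
R[1][0] = 0.8660

0.866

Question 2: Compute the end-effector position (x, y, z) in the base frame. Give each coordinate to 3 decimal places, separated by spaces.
after link 1: o_1 = (0.0000, 0.0000, 4.0000)
after link 2: o_2 = (3.2500, -3.0311, 6.5000)
after link 3: o_3 = (0.0179, -4.6292, 9.9641)
after link 4: o_4 = (-0.9821, 0.5670, 7.9641)

-0.982 0.567 7.964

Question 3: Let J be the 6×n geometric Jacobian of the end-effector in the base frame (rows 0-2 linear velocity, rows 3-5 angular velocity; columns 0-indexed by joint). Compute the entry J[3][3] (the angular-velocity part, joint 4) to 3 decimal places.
axis z_3 = (-0.7500,0.4330,-0.5000); lever o_n−o_3 = (-1.0000,5.1962,-2.0000)
cross product → J_v[:, 3] = (1.7321,-1.0000,-3.4641)
J_ω[:, 3] = z_3
entry J[3][3] = -0.7500

-0.750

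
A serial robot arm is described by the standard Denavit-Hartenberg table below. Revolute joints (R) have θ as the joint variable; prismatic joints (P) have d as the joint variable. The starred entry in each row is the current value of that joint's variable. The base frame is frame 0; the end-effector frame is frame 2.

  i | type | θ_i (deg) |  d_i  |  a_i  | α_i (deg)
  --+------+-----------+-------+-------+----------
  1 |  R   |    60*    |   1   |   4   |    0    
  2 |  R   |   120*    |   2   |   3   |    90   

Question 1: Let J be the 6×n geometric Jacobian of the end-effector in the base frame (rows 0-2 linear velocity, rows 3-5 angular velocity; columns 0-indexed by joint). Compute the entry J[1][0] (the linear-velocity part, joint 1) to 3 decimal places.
-1.000

axis z_0 = ẑ; lever o_n−o_0 = (-1.0000,3.4641,3.0000)
cross product → J_v[:, 0] = (-3.4641,-1.0000,0.0000)
J_ω[:, 0] = z_0
entry J[1][0] = -1.0000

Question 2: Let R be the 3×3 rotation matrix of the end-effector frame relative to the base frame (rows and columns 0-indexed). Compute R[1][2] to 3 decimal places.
1.000

End-effector z-axis (col 2 of R) = (0.0000,1.0000,0.0000)
R[1][2] = 1.0000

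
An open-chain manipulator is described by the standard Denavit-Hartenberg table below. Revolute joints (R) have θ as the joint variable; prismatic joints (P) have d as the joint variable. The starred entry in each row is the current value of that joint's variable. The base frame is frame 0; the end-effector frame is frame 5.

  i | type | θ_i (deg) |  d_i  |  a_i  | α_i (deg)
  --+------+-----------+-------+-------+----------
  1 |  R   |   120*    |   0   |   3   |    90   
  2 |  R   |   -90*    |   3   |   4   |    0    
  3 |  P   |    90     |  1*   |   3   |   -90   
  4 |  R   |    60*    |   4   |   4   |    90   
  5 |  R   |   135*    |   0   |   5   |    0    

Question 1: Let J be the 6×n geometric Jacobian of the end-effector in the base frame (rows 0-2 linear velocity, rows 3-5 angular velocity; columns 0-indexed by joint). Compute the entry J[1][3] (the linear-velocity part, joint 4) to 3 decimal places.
axis z_3 = (0.0000,-0.0000,1.0000); lever o_n−o_3 = (-0.4645,0.0000,7.5355)
cross product → J_v[:, 3] = (-0.0000,-0.4645,-0.0000)
J_ω[:, 3] = z_3
entry J[1][3] = -0.4645

-0.464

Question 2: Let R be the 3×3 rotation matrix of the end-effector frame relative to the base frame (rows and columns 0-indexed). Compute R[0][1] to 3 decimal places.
End-effector y-axis (col 1 of R) = (0.7071,-0.0000,-0.7071)
R[0][1] = 0.7071

0.707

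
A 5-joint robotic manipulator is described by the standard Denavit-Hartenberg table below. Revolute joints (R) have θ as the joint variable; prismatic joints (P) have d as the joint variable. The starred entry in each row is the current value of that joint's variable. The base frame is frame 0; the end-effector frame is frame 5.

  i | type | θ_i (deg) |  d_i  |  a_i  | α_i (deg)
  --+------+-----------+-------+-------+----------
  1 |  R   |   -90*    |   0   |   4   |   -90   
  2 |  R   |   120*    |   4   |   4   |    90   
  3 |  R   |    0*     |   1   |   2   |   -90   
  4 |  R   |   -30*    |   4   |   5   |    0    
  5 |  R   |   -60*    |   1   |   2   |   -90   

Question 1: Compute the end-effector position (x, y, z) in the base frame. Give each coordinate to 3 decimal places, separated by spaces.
9.000 -3.598 -11.696

after link 1: o_1 = (0.0000, -4.0000, 0.0000)
after link 2: o_2 = (4.0000, -2.0000, -3.4641)
after link 3: o_3 = (4.0000, -1.8660, -5.6962)
after link 4: o_4 = (8.0000, -1.8660, -10.6962)
after link 5: o_5 = (9.0000, -3.5981, -11.6962)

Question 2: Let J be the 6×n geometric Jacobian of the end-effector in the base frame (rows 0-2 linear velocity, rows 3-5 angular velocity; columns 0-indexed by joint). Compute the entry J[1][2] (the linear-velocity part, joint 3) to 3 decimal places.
axis z_2 = (0.0000,-0.8660,-0.5000); lever o_n−o_2 = (5.0000,-1.5981,-8.2321)
cross product → J_v[:, 2] = (6.3301,-2.5000,4.3301)
J_ω[:, 2] = z_2
entry J[1][2] = -2.5000

-2.500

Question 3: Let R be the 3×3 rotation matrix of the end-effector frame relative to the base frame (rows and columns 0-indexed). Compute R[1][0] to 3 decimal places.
-0.866

End-effector x-axis (col 0 of R) = (0.0000,-0.8660,-0.5000)
R[1][0] = -0.8660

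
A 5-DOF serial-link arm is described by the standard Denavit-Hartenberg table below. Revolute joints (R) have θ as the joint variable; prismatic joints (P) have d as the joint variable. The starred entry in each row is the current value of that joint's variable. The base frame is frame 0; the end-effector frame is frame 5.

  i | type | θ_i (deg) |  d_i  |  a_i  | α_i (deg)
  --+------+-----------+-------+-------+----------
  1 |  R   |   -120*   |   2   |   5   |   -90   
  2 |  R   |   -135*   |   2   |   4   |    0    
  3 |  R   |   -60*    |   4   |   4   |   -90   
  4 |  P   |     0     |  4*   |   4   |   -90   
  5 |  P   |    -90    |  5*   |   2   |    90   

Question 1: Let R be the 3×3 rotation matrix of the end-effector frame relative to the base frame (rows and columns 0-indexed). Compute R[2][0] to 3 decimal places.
End-effector x-axis (col 0 of R) = (0.1294,0.2241,0.9659)
R[2][0] = 0.9659

0.966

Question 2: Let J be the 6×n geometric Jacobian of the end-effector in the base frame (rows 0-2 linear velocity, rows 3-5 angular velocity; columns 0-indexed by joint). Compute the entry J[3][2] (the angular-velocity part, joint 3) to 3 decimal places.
axis z_2 = (0.8660,-0.5000,0.0000); lever o_n−o_2 = (3.7741,8.5370,3.7250)
cross product → J_v[:, 2] = (-1.8625,-3.2259,9.2803)
J_ω[:, 2] = z_2
entry J[3][2] = 0.8660

0.866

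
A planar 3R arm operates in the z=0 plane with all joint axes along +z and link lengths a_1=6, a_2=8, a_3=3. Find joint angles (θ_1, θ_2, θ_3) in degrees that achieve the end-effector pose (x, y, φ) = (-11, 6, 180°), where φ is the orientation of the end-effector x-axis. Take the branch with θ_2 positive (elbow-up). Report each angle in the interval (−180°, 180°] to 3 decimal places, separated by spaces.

90.000 90.000 0.000

wrist centre = target − a_3·(cos φ, sin φ) = (-8.0000, 6.0000)
cos θ_2 = (100.0000−6²−8²)/(2·6·8) = 0.0000; θ_2 = 90.0000° (elbow-up)
β = atan2(6.0000,-8.0000) = 143.1301°; ψ = atan2(8.0000,6.0000) = 53.1301°
θ_1 = β − ψ = 90.0000°
θ_3 = φ − θ_1 − θ_2 = 0.0000° (wrapped to (-180°,180°])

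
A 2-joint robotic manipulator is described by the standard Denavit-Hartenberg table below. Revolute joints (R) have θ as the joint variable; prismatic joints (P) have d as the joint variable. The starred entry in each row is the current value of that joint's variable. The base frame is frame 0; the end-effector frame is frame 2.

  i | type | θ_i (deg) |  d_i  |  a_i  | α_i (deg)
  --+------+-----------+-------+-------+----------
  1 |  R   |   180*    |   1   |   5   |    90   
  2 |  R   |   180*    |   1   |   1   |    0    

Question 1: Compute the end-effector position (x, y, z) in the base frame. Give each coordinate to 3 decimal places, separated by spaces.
after link 1: o_1 = (-5.0000, 0.0000, 1.0000)
after link 2: o_2 = (-4.0000, 1.0000, 1.0000)

-4.000 1.000 1.000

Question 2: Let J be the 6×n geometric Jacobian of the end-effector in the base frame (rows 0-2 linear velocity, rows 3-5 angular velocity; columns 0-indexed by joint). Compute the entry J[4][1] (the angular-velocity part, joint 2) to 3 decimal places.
1.000

axis z_1 = (0.0000,1.0000,0.0000); lever o_n−o_1 = (1.0000,1.0000,0.0000)
cross product → J_v[:, 1] = (0.0000,0.0000,-1.0000)
J_ω[:, 1] = z_1
entry J[4][1] = 1.0000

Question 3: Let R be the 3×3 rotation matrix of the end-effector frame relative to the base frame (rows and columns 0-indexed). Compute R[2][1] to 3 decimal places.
-1.000

End-effector y-axis (col 1 of R) = (0.0000,0.0000,-1.0000)
R[2][1] = -1.0000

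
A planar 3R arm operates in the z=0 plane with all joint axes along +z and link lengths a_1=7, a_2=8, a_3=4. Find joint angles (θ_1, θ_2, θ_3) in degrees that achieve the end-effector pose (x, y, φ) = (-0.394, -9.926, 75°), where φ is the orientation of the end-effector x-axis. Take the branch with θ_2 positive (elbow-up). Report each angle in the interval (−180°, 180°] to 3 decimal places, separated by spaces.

-119.998 44.998 150.000

wrist centre = target − a_3·(cos φ, sin φ) = (-1.4293, -13.7897)
cos θ_2 = (192.1987−7²−8²)/(2·7·8) = 0.7071; θ_2 = 44.9980° (elbow-up)
β = atan2(-13.7897,-1.4293) = -95.9175°; ψ = atan2(5.6567,12.6571) = 24.0807°
θ_1 = β − ψ = -119.9982°
θ_3 = φ − θ_1 − θ_2 = 150.0002° (wrapped to (-180°,180°])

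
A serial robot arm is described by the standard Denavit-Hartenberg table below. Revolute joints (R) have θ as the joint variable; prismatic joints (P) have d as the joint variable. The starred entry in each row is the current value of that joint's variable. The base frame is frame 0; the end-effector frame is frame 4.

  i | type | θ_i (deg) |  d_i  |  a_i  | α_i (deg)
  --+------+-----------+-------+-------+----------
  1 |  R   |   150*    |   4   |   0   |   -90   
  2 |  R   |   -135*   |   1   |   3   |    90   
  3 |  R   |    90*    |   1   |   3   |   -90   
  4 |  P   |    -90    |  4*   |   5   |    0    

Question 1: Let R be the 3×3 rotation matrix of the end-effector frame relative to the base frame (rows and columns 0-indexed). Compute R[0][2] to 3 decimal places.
-0.612

End-effector z-axis (col 2 of R) = (-0.6124,0.3536,-0.7071)
R[0][2] = -0.6124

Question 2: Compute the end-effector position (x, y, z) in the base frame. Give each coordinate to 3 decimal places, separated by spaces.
after link 1: o_1 = (0.0000, 0.0000, 4.0000)
after link 2: o_2 = (1.3371, -1.9267, 6.1213)
after link 3: o_3 = (0.4495, -4.8783, 5.4142)
after link 4: o_4 = (1.0619, -5.2319, -0.9497)

1.062 -5.232 -0.950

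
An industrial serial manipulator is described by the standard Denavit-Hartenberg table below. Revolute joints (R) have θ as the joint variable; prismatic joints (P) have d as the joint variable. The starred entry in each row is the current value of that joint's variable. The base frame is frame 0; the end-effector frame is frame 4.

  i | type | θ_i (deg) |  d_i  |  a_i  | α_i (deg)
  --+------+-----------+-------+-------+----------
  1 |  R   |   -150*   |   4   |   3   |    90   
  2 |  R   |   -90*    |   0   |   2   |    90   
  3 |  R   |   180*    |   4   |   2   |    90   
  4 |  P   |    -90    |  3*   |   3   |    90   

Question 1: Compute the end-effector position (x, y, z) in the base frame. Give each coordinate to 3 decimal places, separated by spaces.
-3.232 1.598 4.000

after link 1: o_1 = (-2.5981, -1.5000, 4.0000)
after link 2: o_2 = (-2.5981, -1.5000, 2.0000)
after link 3: o_3 = (0.8660, 0.5000, 4.0000)
after link 4: o_4 = (-3.2321, 1.5981, 4.0000)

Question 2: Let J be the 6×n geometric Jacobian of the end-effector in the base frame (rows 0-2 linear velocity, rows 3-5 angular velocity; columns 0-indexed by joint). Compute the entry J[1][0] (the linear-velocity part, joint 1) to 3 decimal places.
axis z_0 = ẑ; lever o_n−o_0 = (-3.2321,1.5981,4.0000)
cross product → J_v[:, 0] = (-1.5981,-3.2321,0.0000)
J_ω[:, 0] = z_0
entry J[1][0] = -3.2321

-3.232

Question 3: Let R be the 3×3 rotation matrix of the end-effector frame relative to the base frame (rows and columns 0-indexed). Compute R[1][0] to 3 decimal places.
End-effector x-axis (col 0 of R) = (-0.8660,-0.5000,0.0000)
R[1][0] = -0.5000

-0.500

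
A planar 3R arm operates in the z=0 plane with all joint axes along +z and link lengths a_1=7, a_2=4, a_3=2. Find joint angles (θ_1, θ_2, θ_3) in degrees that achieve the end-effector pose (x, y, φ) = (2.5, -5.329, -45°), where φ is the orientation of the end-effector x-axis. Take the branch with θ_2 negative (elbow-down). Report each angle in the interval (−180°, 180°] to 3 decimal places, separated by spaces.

wrist centre = target − a_3·(cos φ, sin φ) = (1.0858, -3.9148)
cos θ_2 = (16.5045−7²−4²)/(2·7·4) = -0.8660; θ_2 = -149.9961° (elbow-down)
β = atan2(-3.9148,1.0858) = -74.4984°; ψ = atan2(-2.0002,3.5360) = -29.4956°
θ_1 = β − ψ = -45.0027°
θ_3 = φ − θ_1 − θ_2 = 149.9988° (wrapped to (-180°,180°])

-45.003 -149.996 149.999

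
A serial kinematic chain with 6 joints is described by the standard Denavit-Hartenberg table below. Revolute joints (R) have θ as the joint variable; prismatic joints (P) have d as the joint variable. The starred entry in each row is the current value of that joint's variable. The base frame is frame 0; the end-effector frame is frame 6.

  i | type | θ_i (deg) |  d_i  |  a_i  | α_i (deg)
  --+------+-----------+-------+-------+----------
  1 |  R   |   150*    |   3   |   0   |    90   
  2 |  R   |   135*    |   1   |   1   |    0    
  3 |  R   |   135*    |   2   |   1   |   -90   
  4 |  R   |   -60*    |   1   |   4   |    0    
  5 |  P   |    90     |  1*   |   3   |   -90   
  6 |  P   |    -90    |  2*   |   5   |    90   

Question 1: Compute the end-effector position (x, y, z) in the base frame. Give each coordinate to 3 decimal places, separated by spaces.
after link 1: o_1 = (0.0000, 0.0000, 3.0000)
after link 2: o_2 = (1.1124, 0.5125, 3.7071)
after link 3: o_3 = (2.1124, 2.2445, 2.7071)
after link 4: o_4 = (2.9784, 5.7445, 0.7071)
after link 5: o_5 = (1.3624, 4.9455, -1.8910)
after link 6: o_6 = (-3.8338, 5.9455, -0.8910)

-3.834 5.945 -0.891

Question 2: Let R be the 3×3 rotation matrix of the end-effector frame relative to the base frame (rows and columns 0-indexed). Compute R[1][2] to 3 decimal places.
End-effector z-axis (col 2 of R) = (0.2500,0.4330,0.8660)
R[1][2] = 0.4330

0.433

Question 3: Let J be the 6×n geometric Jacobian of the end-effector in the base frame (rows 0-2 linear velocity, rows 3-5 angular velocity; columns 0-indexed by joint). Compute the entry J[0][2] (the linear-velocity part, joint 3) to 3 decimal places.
axis z_2 = (0.5000,0.8660,0.0000); lever o_n−o_2 = (-4.9462,5.4330,-4.5981)
cross product → J_v[:, 2] = (-3.9821,2.2990,7.0000)
J_ω[:, 2] = z_2
entry J[0][2] = -3.9821

-3.982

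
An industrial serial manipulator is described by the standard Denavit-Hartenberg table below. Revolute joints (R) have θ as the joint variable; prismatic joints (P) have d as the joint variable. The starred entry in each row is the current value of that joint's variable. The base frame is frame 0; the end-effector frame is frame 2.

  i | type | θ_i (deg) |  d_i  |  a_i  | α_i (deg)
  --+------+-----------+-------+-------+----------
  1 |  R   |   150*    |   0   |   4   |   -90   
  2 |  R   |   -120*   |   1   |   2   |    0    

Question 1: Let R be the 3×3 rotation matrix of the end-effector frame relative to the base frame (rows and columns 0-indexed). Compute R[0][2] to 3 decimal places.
-0.500

End-effector z-axis (col 2 of R) = (-0.5000,-0.8660,0.0000)
R[0][2] = -0.5000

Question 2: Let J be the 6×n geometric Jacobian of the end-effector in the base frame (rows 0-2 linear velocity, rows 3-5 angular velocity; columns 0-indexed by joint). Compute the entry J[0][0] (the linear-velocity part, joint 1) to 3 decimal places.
-0.634

axis z_0 = ẑ; lever o_n−o_0 = (-3.0981,0.6340,1.7321)
cross product → J_v[:, 0] = (-0.6340,-3.0981,0.0000)
J_ω[:, 0] = z_0
entry J[0][0] = -0.6340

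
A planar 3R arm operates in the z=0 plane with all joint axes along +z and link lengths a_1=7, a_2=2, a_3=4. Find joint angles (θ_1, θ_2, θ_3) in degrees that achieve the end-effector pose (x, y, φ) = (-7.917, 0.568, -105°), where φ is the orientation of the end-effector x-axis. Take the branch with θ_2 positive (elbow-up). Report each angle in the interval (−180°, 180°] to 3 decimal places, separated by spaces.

135.002 60.004 59.993

wrist centre = target − a_3·(cos φ, sin φ) = (-6.8817, 4.4317)
cos θ_2 = (66.9981−7²−2²)/(2·7·2) = 0.4999; θ_2 = 60.0044° (elbow-up)
β = atan2(4.4317,-6.8817) = 147.2192°; ψ = atan2(1.7321,7.9999) = 12.2171°
θ_1 = β − ψ = 135.0021°
θ_3 = φ − θ_1 − θ_2 = 59.9934° (wrapped to (-180°,180°])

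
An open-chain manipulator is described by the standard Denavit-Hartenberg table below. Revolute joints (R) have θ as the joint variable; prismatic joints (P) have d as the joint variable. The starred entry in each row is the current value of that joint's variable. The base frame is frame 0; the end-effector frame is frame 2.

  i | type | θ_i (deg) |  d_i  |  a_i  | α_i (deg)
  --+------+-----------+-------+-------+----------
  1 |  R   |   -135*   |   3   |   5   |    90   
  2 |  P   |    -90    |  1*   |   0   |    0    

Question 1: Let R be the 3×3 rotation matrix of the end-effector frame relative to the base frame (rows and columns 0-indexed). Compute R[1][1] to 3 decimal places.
-0.707

End-effector y-axis (col 1 of R) = (-0.7071,-0.7071,0.0000)
R[1][1] = -0.7071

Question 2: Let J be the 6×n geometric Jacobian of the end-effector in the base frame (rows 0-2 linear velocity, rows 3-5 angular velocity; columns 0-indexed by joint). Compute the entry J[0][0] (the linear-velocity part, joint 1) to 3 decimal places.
axis z_0 = ẑ; lever o_n−o_0 = (-4.2426,-2.8284,3.0000)
cross product → J_v[:, 0] = (2.8284,-4.2426,0.0000)
J_ω[:, 0] = z_0
entry J[0][0] = 2.8284

2.828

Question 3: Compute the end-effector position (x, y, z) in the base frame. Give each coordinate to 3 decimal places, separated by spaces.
-4.243 -2.828 3.000

after link 1: o_1 = (-3.5355, -3.5355, 3.0000)
after link 2: o_2 = (-4.2426, -2.8284, 3.0000)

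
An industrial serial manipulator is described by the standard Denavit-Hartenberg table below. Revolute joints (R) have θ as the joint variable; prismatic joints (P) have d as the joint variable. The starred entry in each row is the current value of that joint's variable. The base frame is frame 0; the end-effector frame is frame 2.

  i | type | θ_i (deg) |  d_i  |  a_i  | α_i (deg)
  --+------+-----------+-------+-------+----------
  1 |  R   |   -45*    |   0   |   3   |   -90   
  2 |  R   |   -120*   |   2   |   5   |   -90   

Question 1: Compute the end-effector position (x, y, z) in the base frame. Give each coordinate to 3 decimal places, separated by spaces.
1.768 1.061 4.330

after link 1: o_1 = (2.1213, -2.1213, 0.0000)
after link 2: o_2 = (1.7678, 1.0607, 4.3301)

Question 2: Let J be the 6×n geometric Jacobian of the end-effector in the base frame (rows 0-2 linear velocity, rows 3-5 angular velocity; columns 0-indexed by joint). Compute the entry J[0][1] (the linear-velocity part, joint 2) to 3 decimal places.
3.062

axis z_1 = (0.7071,0.7071,0.0000); lever o_n−o_1 = (-0.3536,3.1820,4.3301)
cross product → J_v[:, 1] = (3.0619,-3.0619,2.5000)
J_ω[:, 1] = z_1
entry J[0][1] = 3.0619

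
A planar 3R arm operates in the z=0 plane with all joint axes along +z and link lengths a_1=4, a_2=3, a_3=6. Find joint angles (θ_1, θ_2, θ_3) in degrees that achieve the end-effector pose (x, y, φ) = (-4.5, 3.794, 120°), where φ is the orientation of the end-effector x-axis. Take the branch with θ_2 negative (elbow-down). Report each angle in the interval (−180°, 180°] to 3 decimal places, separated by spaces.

-89.994 -149.997 -0.009

wrist centre = target − a_3·(cos φ, sin φ) = (-1.5000, -1.4022)
cos θ_2 = (4.2160−4²−3²)/(2·4·3) = -0.8660; θ_2 = -149.9969° (elbow-down)
β = atan2(-1.4022,-1.5000) = -136.9310°; ψ = atan2(-1.5001,1.4020) = -46.9367°
θ_1 = β − ψ = -89.9943°
θ_3 = φ − θ_1 − θ_2 = -0.0087° (wrapped to (-180°,180°])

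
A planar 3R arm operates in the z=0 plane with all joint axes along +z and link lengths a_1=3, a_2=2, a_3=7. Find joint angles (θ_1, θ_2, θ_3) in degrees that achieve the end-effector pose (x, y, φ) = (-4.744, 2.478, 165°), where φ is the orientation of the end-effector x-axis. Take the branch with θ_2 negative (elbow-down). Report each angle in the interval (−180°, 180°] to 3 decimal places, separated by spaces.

wrist centre = target − a_3·(cos φ, sin φ) = (2.0175, 0.6663)
cos θ_2 = (4.5141−3²−2²)/(2·3·2) = -0.7072; θ_2 = -135.0039° (elbow-down)
β = atan2(0.6663,2.0175) = 18.2756°; ψ = atan2(-1.4141,1.5857) = -41.7266°
θ_1 = β − ψ = 60.0022°
θ_3 = φ − θ_1 − θ_2 = -119.9983° (wrapped to (-180°,180°])

60.002 -135.004 -119.998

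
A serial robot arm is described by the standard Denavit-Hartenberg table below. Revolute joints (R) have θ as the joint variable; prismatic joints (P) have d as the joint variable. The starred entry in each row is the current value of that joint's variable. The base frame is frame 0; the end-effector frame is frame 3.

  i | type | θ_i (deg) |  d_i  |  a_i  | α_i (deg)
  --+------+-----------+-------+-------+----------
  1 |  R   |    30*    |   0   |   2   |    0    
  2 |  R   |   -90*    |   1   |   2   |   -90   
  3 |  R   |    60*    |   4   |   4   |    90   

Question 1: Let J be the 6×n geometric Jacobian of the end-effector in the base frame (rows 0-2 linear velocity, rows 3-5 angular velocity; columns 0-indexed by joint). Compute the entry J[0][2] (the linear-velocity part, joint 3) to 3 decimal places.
axis z_2 = (0.8660,0.5000,0.0000); lever o_n−o_2 = (4.4641,0.2679,-3.4641)
cross product → J_v[:, 2] = (-1.7321,3.0000,-2.0000)
J_ω[:, 2] = z_2
entry J[0][2] = -1.7321

-1.732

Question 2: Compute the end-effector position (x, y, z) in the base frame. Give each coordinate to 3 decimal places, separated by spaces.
after link 1: o_1 = (1.7321, 1.0000, 0.0000)
after link 2: o_2 = (2.7321, -0.7321, 1.0000)
after link 3: o_3 = (7.1962, -0.4641, -2.4641)

7.196 -0.464 -2.464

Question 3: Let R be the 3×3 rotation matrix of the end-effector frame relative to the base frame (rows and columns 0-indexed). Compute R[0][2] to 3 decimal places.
End-effector z-axis (col 2 of R) = (0.4330,-0.7500,0.5000)
R[0][2] = 0.4330

0.433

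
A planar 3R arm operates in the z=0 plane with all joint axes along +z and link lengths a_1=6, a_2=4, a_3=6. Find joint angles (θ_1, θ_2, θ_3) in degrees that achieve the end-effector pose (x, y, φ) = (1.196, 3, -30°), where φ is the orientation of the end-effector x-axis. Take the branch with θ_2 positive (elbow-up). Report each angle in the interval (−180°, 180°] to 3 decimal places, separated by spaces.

wrist centre = target − a_3·(cos φ, sin φ) = (-4.0002, 6.0000)
cos θ_2 = (52.0012−6²−4²)/(2·6·4) = 0.0000; θ_2 = 89.9985° (elbow-up)
β = atan2(6.0000,-4.0002) = 123.6911°; ψ = atan2(4.0000,6.0001) = 33.6896°
θ_1 = β − ψ = 90.0015°
θ_3 = φ − θ_1 − θ_2 = 150.0000° (wrapped to (-180°,180°])

90.001 89.999 150.000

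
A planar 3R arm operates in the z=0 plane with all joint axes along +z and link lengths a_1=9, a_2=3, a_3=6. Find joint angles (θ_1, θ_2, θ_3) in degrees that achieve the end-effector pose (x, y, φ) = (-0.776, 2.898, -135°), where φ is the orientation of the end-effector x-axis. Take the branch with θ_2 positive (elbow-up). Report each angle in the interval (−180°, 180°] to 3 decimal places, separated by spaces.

44.997 119.992 60.011

wrist centre = target − a_3·(cos φ, sin φ) = (3.4666, 7.1406)
cos θ_2 = (63.0063−9²−3²)/(2·9·3) = -0.4999; θ_2 = 119.9922° (elbow-up)
β = atan2(7.1406,3.4666) = 64.1043°; ψ = atan2(2.5983,7.5004) = 19.1072°
θ_1 = β − ψ = 44.9972°
θ_3 = φ − θ_1 − θ_2 = 60.0106° (wrapped to (-180°,180°])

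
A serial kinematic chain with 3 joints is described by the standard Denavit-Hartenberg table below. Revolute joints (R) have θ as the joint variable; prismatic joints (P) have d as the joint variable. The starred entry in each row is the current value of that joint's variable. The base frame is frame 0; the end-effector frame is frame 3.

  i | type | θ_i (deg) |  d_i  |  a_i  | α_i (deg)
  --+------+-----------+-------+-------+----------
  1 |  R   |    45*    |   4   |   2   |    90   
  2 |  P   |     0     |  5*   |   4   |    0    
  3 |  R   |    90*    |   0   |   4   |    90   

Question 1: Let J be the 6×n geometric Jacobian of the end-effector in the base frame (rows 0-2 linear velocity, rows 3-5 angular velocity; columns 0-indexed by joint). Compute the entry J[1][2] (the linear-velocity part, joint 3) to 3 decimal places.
-2.828

axis z_2 = (0.7071,-0.7071,0.0000); lever o_n−o_2 = (0.0000,0.0000,4.0000)
cross product → J_v[:, 2] = (-2.8284,-2.8284,0.0000)
J_ω[:, 2] = z_2
entry J[1][2] = -2.8284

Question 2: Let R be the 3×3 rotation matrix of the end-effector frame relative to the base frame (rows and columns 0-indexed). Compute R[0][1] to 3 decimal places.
End-effector y-axis (col 1 of R) = (0.7071,-0.7071,0.0000)
R[0][1] = 0.7071

0.707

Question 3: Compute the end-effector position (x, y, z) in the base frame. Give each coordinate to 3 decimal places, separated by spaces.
after link 1: o_1 = (1.4142, 1.4142, 4.0000)
after link 2: o_2 = (7.7782, 0.7071, 4.0000)
after link 3: o_3 = (7.7782, 0.7071, 8.0000)

7.778 0.707 8.000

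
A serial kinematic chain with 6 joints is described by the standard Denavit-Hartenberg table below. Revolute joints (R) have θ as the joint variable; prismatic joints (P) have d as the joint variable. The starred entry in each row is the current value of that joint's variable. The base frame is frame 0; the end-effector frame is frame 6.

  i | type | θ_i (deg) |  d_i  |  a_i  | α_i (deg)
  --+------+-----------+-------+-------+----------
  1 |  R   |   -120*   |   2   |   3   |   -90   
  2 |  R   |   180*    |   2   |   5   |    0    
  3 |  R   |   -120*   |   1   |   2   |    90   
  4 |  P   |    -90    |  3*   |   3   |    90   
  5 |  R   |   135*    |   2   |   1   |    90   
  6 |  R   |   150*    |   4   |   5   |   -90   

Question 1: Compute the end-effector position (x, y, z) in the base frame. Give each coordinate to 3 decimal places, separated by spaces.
-4.368 2.801 5.902

after link 1: o_1 = (-1.5000, -2.5981, 2.0000)
after link 2: o_2 = (2.7321, 0.7321, 2.0000)
after link 3: o_3 = (3.0981, -0.6340, 0.2679)
after link 4: o_4 = (-0.7990, -1.3840, 1.7679)
after link 5: o_5 = (0.0071, -1.4018, 3.8536)
after link 6: o_6 = (-4.3679, 2.8009, 5.9019)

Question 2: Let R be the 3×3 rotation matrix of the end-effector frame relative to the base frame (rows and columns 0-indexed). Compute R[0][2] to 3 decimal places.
-0.370

End-effector z-axis (col 2 of R) = (-0.3696,0.0669,-0.9268)
R[0][2] = -0.3696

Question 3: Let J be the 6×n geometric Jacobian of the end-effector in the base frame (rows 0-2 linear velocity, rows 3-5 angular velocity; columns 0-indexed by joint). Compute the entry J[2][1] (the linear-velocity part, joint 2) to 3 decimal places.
axis z_1 = (0.8660,-0.5000,0.0000); lever o_n−o_1 = (-2.8679,5.3990,3.9019)
cross product → J_v[:, 1] = (-1.9509,-3.3791,3.2417)
J_ω[:, 1] = z_1
entry J[2][1] = 3.2417

3.242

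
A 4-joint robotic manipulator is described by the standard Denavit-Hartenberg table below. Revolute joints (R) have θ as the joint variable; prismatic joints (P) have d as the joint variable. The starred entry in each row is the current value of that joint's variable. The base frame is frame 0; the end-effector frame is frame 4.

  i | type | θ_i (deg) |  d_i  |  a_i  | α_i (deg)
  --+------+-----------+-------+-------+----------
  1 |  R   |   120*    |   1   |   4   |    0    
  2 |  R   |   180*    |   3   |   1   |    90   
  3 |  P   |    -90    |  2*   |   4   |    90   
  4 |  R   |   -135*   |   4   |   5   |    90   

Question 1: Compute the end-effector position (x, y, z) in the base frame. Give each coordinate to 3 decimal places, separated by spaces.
after link 1: o_1 = (-2.0000, 3.4641, 1.0000)
after link 2: o_2 = (-1.5000, 2.5981, 4.0000)
after link 3: o_3 = (-3.2321, 1.5981, 0.0000)
after link 4: o_4 = (-2.1702, 6.8299, 3.5355)

-2.170 6.830 3.536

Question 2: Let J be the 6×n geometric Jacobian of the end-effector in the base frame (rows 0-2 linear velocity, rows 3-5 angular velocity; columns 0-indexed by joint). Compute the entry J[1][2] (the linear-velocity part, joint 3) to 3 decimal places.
prismatic axis z_2 = (-0.8660,-0.5000,0.0000)
J_v[:, 2] = z_2; J_ω[:, 2] = (0,0,0)
entry J[1][2] = -0.5000

-0.500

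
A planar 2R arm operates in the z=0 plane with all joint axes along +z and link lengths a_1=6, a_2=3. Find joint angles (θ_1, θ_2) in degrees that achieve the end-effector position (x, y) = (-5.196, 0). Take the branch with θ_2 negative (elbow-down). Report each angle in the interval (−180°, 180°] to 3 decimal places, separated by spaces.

-150.000 -120.003

cos θ_2 = (26.9984−6²−3²)/(2·6·3) = -0.5000; θ_2 = -120.0029° (elbow-down)
β = atan2(0.0000,-5.1960) = 180.0000°; ψ = atan2(-2.5980,4.4999) = -30.0000°
θ_1 = β − ψ = 210.0000°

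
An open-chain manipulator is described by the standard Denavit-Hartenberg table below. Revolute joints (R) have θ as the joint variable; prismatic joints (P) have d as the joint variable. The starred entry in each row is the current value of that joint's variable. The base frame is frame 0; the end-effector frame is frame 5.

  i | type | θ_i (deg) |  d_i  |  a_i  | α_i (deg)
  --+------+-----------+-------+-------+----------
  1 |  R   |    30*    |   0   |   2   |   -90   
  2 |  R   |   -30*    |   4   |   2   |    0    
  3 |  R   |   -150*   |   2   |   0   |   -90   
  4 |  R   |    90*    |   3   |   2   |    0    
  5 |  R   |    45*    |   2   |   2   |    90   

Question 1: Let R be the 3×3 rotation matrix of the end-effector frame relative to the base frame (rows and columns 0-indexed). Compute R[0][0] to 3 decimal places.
End-effector x-axis (col 0 of R) = (0.9659,-0.2588,-0.0000)
R[0][0] = 0.9659

0.966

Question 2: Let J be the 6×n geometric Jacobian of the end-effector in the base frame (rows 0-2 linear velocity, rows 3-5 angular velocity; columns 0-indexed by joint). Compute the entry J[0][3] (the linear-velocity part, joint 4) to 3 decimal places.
2.250

axis z_3 = (-0.0000,-0.0000,1.0000); lever o_n−o_3 = (2.9319,-2.2497,5.0000)
cross product → J_v[:, 3] = (2.2497,2.9319,0.0000)
J_ω[:, 3] = z_3
entry J[0][3] = 2.2497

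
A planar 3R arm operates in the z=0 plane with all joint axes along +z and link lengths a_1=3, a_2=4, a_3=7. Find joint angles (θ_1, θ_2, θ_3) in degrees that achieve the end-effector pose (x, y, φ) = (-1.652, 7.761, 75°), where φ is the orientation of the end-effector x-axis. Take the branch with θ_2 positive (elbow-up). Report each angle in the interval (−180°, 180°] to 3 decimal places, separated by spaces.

89.998 120.010 -135.008

wrist centre = target − a_3·(cos φ, sin φ) = (-3.4637, 0.9995)
cos θ_2 = (12.9965−3²−4²)/(2·3·4) = -0.5001; θ_2 = 120.0097° (elbow-up)
β = atan2(0.9995,-3.4637) = 163.9036°; ψ = atan2(3.4638,0.9994) = 73.9053°
θ_1 = β − ψ = 89.9983°
θ_3 = φ − θ_1 − θ_2 = -135.0080° (wrapped to (-180°,180°])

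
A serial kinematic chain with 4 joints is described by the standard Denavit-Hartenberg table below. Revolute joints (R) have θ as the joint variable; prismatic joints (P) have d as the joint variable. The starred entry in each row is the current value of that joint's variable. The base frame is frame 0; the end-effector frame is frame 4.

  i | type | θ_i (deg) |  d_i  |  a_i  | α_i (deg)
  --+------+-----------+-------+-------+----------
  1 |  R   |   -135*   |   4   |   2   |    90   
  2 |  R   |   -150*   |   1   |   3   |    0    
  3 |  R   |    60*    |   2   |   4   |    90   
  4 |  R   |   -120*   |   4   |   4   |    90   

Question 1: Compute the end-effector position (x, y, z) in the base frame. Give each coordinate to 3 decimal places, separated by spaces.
after link 1: o_1 = (-1.4142, -1.4142, 4.0000)
after link 2: o_2 = (-0.2842, 1.1300, 2.5000)
after link 3: o_3 = (-1.6984, 2.5442, -1.5000)
after link 4: o_4 = (3.5795, 2.9232, 0.5000)

3.580 2.923 0.500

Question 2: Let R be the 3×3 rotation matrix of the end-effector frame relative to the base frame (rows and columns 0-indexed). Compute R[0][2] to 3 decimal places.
-0.354

End-effector z-axis (col 2 of R) = (-0.3536,0.3536,0.8660)
R[0][2] = -0.3536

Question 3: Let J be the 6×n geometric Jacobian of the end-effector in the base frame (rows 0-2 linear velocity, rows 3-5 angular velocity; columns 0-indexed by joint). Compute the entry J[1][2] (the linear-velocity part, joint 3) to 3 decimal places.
-1.414

axis z_2 = (-0.7071,0.7071,0.0000); lever o_n−o_2 = (3.8637,1.7932,-2.0000)
cross product → J_v[:, 2] = (-1.4142,-1.4142,-4.0000)
J_ω[:, 2] = z_2
entry J[1][2] = -1.4142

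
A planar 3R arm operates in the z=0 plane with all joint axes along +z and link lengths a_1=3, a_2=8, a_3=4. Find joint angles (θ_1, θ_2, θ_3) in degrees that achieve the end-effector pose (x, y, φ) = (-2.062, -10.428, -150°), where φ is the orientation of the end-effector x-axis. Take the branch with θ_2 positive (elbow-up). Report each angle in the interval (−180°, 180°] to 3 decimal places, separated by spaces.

wrist centre = target − a_3·(cos φ, sin φ) = (1.4021, -8.4280)
cos θ_2 = (72.9971−3²−8²)/(2·3·8) = -0.0001; θ_2 = 90.0035° (elbow-up)
β = atan2(-8.4280,1.4021) = -80.5546°; ψ = atan2(8.0000,2.9995) = 69.4470°
θ_1 = β − ψ = -150.0017°
θ_3 = φ − θ_1 − θ_2 = -90.0018° (wrapped to (-180°,180°])

-150.002 90.003 -90.002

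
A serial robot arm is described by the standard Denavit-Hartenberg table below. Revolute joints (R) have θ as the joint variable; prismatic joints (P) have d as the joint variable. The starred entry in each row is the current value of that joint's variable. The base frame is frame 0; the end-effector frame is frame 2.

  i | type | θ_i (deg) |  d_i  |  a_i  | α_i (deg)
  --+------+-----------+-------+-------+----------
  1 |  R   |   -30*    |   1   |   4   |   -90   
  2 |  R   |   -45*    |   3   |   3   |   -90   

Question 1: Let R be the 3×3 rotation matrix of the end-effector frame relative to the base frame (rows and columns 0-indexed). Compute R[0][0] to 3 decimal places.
End-effector x-axis (col 0 of R) = (0.6124,-0.3536,0.7071)
R[0][0] = 0.6124

0.612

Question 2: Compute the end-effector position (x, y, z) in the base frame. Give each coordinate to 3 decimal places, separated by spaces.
after link 1: o_1 = (3.4641, -2.0000, 1.0000)
after link 2: o_2 = (6.8012, -0.4626, 3.1213)

6.801 -0.463 3.121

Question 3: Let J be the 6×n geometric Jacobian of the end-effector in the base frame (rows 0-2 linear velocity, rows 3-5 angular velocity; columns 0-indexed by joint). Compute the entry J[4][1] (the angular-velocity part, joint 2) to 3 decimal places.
axis z_1 = (0.5000,0.8660,0.0000); lever o_n−o_1 = (3.3371,1.5374,2.1213)
cross product → J_v[:, 1] = (1.8371,-1.0607,-2.1213)
J_ω[:, 1] = z_1
entry J[4][1] = 0.8660

0.866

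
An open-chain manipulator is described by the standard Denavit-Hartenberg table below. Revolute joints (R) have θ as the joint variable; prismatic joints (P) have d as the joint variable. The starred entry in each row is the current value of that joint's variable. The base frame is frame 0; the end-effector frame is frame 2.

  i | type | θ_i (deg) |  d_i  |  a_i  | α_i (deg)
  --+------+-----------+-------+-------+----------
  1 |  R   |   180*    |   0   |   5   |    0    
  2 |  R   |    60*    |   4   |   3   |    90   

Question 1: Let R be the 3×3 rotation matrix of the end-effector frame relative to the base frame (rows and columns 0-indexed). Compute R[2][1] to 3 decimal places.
1.000

End-effector y-axis (col 1 of R) = (0.0000,-0.0000,1.0000)
R[2][1] = 1.0000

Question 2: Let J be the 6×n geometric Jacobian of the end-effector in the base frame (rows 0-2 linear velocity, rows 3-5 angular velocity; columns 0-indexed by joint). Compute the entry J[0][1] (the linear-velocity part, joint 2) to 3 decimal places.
2.598

axis z_1 = (0.0000,0.0000,1.0000); lever o_n−o_1 = (-1.5000,-2.5981,4.0000)
cross product → J_v[:, 1] = (2.5981,-1.5000,0.0000)
J_ω[:, 1] = z_1
entry J[0][1] = 2.5981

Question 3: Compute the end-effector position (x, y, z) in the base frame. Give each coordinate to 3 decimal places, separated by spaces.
-6.500 -2.598 4.000

after link 1: o_1 = (-5.0000, 0.0000, 0.0000)
after link 2: o_2 = (-6.5000, -2.5981, 4.0000)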